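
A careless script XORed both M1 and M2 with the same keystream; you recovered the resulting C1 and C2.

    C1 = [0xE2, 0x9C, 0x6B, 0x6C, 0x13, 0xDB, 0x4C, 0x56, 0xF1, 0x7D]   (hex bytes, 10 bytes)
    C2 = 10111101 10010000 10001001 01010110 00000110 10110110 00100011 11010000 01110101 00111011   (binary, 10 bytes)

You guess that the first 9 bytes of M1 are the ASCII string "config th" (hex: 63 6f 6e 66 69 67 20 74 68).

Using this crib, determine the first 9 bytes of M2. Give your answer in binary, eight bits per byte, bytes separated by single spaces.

00111100 01100011 10001100 01011100 01111100 00001010 01001111 11110010 11101100

First, C1 ⊕ C2 = (M1 ⊕ K) ⊕ (M2 ⊕ K) = M1 ⊕ M2, so the key drops out. Then M2 = (M1 ⊕ M2) ⊕ M1 over the first 9 bytes.
byte 0: (e2 ^ bd) ^ 63 = 5f ^ 63 = 3c
byte 1: (9c ^ 90) ^ 6f = 0c ^ 6f = 63
byte 2: (6b ^ 89) ^ 6e = e2 ^ 6e = 8c
byte 3: (6c ^ 56) ^ 66 = 3a ^ 66 = 5c
byte 4: (13 ^ 06) ^ 69 = 15 ^ 69 = 7c
byte 5: (db ^ b6) ^ 67 = 6d ^ 67 = 0a
byte 6: (4c ^ 23) ^ 20 = 6f ^ 20 = 4f
byte 7: (56 ^ d0) ^ 74 = 86 ^ 74 = f2
byte 8: (f1 ^ 75) ^ 68 = 84 ^ 68 = ec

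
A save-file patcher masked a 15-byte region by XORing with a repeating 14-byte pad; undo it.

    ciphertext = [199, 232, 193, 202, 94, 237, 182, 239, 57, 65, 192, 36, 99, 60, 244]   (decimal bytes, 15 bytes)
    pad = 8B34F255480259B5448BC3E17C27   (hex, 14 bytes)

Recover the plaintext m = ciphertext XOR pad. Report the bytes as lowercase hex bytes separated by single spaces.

4c dc 33 9f 16 ef ef 5a 7d ca 03 c5 1f 1b 7f

The 14-byte key repeats, so the effective keystream is 8b 34 f2 55 48 02 59 b5 44 8b c3 e1 7c 27 8b.
byte 0: c7 XOR 8b = 4c
byte 1: e8 XOR 34 = dc
byte 2: c1 XOR f2 = 33
byte 3: ca XOR 55 = 9f
byte 4: 5e XOR 48 = 16
byte 5: ed XOR 02 = ef
byte 6: b6 XOR 59 = ef
byte 7: ef XOR b5 = 5a
byte 8: 39 XOR 44 = 7d
byte 9: 41 XOR 8b = ca
byte 10: c0 XOR c3 = 03
byte 11: 24 XOR e1 = c5
byte 12: 63 XOR 7c = 1f
byte 13: 3c XOR 27 = 1b
byte 14: f4 XOR 8b = 7f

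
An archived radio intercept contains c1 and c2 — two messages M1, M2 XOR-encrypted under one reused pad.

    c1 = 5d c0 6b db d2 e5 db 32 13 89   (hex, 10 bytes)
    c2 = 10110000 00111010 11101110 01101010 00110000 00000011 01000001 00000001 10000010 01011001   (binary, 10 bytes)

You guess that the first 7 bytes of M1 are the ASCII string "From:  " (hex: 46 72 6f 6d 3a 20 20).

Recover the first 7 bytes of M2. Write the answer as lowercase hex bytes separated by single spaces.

ab 88 ea dc d8 c6 ba

First, c1 ⊕ c2 = (M1 ⊕ K) ⊕ (M2 ⊕ K) = M1 ⊕ M2, so the key drops out. Then M2 = (M1 ⊕ M2) ⊕ M1 over the first 7 bytes.
byte 0: (5d ⊕ b0) ⊕ 46 = ed ⊕ 46 = ab
byte 1: (c0 ⊕ 3a) ⊕ 72 = fa ⊕ 72 = 88
byte 2: (6b ⊕ ee) ⊕ 6f = 85 ⊕ 6f = ea
byte 3: (db ⊕ 6a) ⊕ 6d = b1 ⊕ 6d = dc
byte 4: (d2 ⊕ 30) ⊕ 3a = e2 ⊕ 3a = d8
byte 5: (e5 ⊕ 03) ⊕ 20 = e6 ⊕ 20 = c6
byte 6: (db ⊕ 41) ⊕ 20 = 9a ⊕ 20 = ba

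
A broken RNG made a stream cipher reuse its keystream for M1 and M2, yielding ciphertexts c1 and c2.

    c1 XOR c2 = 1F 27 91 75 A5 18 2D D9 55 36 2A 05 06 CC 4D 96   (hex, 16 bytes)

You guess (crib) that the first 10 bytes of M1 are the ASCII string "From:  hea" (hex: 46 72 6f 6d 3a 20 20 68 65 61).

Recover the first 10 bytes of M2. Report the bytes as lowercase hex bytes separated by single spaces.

59 55 fe 18 9f 38 0d b1 30 57

Since c1 ⊕ c2 = M1 ⊕ M2, XORing with the guessed M1 bytes yields the corresponding M2 bytes: M2 = (c1 ⊕ c2) ⊕ M1.
1f XOR 46 = 59
27 XOR 72 = 55
91 XOR 6f = fe
75 XOR 6d = 18
a5 XOR 3a = 9f
18 XOR 20 = 38
2d XOR 20 = 0d
d9 XOR 68 = b1
55 XOR 65 = 30
36 XOR 61 = 57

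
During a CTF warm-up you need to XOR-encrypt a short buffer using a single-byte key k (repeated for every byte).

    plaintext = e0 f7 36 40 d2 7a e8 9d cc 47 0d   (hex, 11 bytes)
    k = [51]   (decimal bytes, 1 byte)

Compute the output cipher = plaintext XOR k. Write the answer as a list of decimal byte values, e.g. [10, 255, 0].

[211, 196, 5, 115, 225, 73, 219, 174, 255, 116, 62]

The 1-byte key repeats, so the effective keystream is 33 33 33 33 33 33 33 33 33 33 33.
byte 0: 224 ⊕  51 = 211
byte 1: 247 ⊕  51 = 196
byte 2:  54 ⊕  51 =   5
byte 3:  64 ⊕  51 = 115
byte 4: 210 ⊕  51 = 225
byte 5: 122 ⊕  51 =  73
byte 6: 232 ⊕  51 = 219
byte 7: 157 ⊕  51 = 174
byte 8: 204 ⊕  51 = 255
byte 9:  71 ⊕  51 = 116
byte 10:  13 ⊕  51 =  62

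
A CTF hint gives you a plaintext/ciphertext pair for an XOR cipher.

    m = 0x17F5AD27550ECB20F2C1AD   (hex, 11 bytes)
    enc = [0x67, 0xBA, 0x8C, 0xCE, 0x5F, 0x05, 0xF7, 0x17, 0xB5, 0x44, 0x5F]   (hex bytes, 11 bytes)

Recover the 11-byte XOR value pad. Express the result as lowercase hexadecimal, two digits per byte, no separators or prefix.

Since enc = m ⊕ pad, XORing both sides with m gives pad = m ⊕ enc.
 23 XOR 103 = 112
245 XOR 186 =  79
173 XOR 140 =  33
 39 XOR 206 = 233
 85 XOR  95 =  10
 14 XOR   5 =  11
203 XOR 247 =  60
 32 XOR  23 =  55
242 XOR 181 =  71
193 XOR  68 = 133
173 XOR  95 = 242

704f21e90a0b3c374785f2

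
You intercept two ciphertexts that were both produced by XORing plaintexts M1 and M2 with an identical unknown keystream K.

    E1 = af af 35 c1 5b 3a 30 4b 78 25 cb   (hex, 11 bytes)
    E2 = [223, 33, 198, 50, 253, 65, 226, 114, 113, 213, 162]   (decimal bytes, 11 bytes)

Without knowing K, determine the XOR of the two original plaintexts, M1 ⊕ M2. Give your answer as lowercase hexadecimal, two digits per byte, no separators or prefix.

708ef3f3a67bd23909f069

E1 ⊕ E2 = (M1 ⊕ K) ⊕ (M2 ⊕ K) = M1 ⊕ M2 — the shared key cancels under XOR.
af xor df = 70
af xor 21 = 8e
35 xor c6 = f3
c1 xor 32 = f3
5b xor fd = a6
3a xor 41 = 7b
30 xor e2 = d2
4b xor 72 = 39
78 xor 71 = 09
25 xor d5 = f0
cb xor a2 = 69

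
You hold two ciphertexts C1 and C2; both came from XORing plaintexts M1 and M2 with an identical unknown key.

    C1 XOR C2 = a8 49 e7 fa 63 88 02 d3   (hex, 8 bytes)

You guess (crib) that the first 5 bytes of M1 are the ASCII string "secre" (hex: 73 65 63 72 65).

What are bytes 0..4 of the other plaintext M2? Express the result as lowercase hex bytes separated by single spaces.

db 2c 84 88 06

Since C1 ⊕ C2 = M1 ⊕ M2, XORing with the guessed M1 bytes yields the corresponding M2 bytes: M2 = (C1 ⊕ C2) ⊕ M1.
168 ⊕ 115 = 219
 73 ⊕ 101 =  44
231 ⊕  99 = 132
250 ⊕ 114 = 136
 99 ⊕ 101 =   6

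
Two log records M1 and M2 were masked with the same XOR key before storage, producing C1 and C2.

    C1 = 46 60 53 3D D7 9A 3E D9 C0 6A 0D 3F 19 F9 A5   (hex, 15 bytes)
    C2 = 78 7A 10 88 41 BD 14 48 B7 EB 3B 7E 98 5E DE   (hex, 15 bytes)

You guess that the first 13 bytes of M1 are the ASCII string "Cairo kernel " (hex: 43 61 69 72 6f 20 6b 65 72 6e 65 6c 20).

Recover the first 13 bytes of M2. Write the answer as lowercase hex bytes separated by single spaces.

First, C1 ⊕ C2 = (M1 ⊕ K) ⊕ (M2 ⊕ K) = M1 ⊕ M2, so the key drops out. Then M2 = (M1 ⊕ M2) ⊕ M1 over the first 13 bytes.
byte 0: (46 ^ 78) ^ 43 = 3e ^ 43 = 7d
byte 1: (60 ^ 7a) ^ 61 = 1a ^ 61 = 7b
byte 2: (53 ^ 10) ^ 69 = 43 ^ 69 = 2a
byte 3: (3d ^ 88) ^ 72 = b5 ^ 72 = c7
byte 4: (d7 ^ 41) ^ 6f = 96 ^ 6f = f9
byte 5: (9a ^ bd) ^ 20 = 27 ^ 20 = 07
byte 6: (3e ^ 14) ^ 6b = 2a ^ 6b = 41
byte 7: (d9 ^ 48) ^ 65 = 91 ^ 65 = f4
byte 8: (c0 ^ b7) ^ 72 = 77 ^ 72 = 05
byte 9: (6a ^ eb) ^ 6e = 81 ^ 6e = ef
byte 10: (0d ^ 3b) ^ 65 = 36 ^ 65 = 53
byte 11: (3f ^ 7e) ^ 6c = 41 ^ 6c = 2d
byte 12: (19 ^ 98) ^ 20 = 81 ^ 20 = a1

7d 7b 2a c7 f9 07 41 f4 05 ef 53 2d a1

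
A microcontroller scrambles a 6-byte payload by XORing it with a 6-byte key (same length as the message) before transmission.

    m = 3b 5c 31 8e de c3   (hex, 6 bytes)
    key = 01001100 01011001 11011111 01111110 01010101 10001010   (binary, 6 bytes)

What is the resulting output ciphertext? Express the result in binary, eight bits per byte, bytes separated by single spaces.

01110111 00000101 11101110 11110000 10001011 01001001

3b XOR 4c = 77
5c XOR 59 = 05
31 XOR df = ee
8e XOR 7e = f0
de XOR 55 = 8b
c3 XOR 8a = 49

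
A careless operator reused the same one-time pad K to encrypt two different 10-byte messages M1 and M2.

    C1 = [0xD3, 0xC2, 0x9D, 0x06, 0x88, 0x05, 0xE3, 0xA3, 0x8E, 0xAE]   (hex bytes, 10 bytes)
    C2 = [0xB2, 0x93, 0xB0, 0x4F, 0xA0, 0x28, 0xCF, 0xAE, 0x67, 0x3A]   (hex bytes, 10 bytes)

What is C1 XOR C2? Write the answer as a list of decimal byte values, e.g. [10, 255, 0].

C1 ⊕ C2 = (M1 ⊕ K) ⊕ (M2 ⊕ K) = M1 ⊕ M2 — the shared key cancels under XOR.
byte 0: d3 xor b2 = 61
byte 1: c2 xor 93 = 51
byte 2: 9d xor b0 = 2d
byte 3: 06 xor 4f = 49
byte 4: 88 xor a0 = 28
byte 5: 05 xor 28 = 2d
byte 6: e3 xor cf = 2c
byte 7: a3 xor ae = 0d
byte 8: 8e xor 67 = e9
byte 9: ae xor 3a = 94

[97, 81, 45, 73, 40, 45, 44, 13, 233, 148]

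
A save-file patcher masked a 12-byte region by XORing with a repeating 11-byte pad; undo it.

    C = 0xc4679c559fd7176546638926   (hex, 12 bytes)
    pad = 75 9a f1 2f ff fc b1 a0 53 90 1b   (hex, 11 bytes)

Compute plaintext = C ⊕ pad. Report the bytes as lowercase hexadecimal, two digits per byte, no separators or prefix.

b1fd6d7a602ba6c515f39253

The 11-byte key repeats, so the effective keystream is 75 9a f1 2f ff fc b1 a0 53 90 1b 75.
byte 0: 196 xor 117 = 177
byte 1: 103 xor 154 = 253
byte 2: 156 xor 241 = 109
byte 3:  85 xor  47 = 122
byte 4: 159 xor 255 =  96
byte 5: 215 xor 252 =  43
byte 6:  23 xor 177 = 166
byte 7: 101 xor 160 = 197
byte 8:  70 xor  83 =  21
byte 9:  99 xor 144 = 243
byte 10: 137 xor  27 = 146
byte 11:  38 xor 117 =  83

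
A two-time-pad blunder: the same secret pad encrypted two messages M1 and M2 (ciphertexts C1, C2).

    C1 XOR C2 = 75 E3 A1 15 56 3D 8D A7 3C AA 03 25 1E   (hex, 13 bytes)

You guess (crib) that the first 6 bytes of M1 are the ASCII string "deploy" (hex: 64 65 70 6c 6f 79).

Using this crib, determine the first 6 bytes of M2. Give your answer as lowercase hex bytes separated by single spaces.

11 86 d1 79 39 44

Since C1 ⊕ C2 = M1 ⊕ M2, XORing with the guessed M1 bytes yields the corresponding M2 bytes: M2 = (C1 ⊕ C2) ⊕ M1.
75 xor 64 = 11
e3 xor 65 = 86
a1 xor 70 = d1
15 xor 6c = 79
56 xor 6f = 39
3d xor 79 = 44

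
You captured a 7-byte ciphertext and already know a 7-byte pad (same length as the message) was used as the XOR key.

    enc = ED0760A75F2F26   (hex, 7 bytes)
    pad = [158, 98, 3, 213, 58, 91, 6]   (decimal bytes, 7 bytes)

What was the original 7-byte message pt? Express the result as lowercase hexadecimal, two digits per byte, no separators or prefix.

73656372657420

XOR is its own inverse, so applying the key byte-wise gives the result directly.
byte 0: ed xor 9e = 73
byte 1: 07 xor 62 = 65
byte 2: 60 xor 03 = 63
byte 3: a7 xor d5 = 72
byte 4: 5f xor 3a = 65
byte 5: 2f xor 5b = 74
byte 6: 26 xor 06 = 20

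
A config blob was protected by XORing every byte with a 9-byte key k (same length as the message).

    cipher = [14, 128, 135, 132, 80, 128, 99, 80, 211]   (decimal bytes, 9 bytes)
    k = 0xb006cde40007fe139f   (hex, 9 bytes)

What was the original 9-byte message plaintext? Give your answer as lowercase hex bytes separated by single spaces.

be 86 4a 60 50 87 9d 43 4c

XOR is its own inverse, so applying the key byte-wise gives the result directly.
byte 0: 0e ⊕ b0 = be
byte 1: 80 ⊕ 06 = 86
byte 2: 87 ⊕ cd = 4a
byte 3: 84 ⊕ e4 = 60
byte 4: 50 ⊕ 00 = 50
byte 5: 80 ⊕ 07 = 87
byte 6: 63 ⊕ fe = 9d
byte 7: 50 ⊕ 13 = 43
byte 8: d3 ⊕ 9f = 4c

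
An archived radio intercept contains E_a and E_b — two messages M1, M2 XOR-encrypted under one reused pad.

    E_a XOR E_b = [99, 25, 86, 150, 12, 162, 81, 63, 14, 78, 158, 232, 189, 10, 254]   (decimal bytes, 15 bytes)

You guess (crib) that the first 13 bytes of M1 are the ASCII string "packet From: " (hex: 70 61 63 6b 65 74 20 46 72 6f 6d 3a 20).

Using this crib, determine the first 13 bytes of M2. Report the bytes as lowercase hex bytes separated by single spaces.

13 78 35 fd 69 d6 71 79 7c 21 f3 d2 9d

Since E_a ⊕ E_b = M1 ⊕ M2, XORing with the guessed M1 bytes yields the corresponding M2 bytes: M2 = (E_a ⊕ E_b) ⊕ M1.
byte 0: 01100011 ⊕ 01110000 = 00010011
byte 1: 00011001 ⊕ 01100001 = 01111000
byte 2: 01010110 ⊕ 01100011 = 00110101
byte 3: 10010110 ⊕ 01101011 = 11111101
byte 4: 00001100 ⊕ 01100101 = 01101001
byte 5: 10100010 ⊕ 01110100 = 11010110
byte 6: 01010001 ⊕ 00100000 = 01110001
byte 7: 00111111 ⊕ 01000110 = 01111001
byte 8: 00001110 ⊕ 01110010 = 01111100
byte 9: 01001110 ⊕ 01101111 = 00100001
byte 10: 10011110 ⊕ 01101101 = 11110011
byte 11: 11101000 ⊕ 00111010 = 11010010
byte 12: 10111101 ⊕ 00100000 = 10011101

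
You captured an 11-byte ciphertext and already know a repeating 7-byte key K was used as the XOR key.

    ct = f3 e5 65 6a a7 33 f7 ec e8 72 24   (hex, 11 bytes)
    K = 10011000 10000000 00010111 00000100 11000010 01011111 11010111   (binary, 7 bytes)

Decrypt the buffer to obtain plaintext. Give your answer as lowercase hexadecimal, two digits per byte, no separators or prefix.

6b65726e656c2074686520

The 7-byte key repeats, so the effective keystream is 98 80 17 04 c2 5f d7 98 80 17 04.
byte 0: f3 xor 98 = 6b
byte 1: e5 xor 80 = 65
byte 2: 65 xor 17 = 72
byte 3: 6a xor 04 = 6e
byte 4: a7 xor c2 = 65
byte 5: 33 xor 5f = 6c
byte 6: f7 xor d7 = 20
byte 7: ec xor 98 = 74
byte 8: e8 xor 80 = 68
byte 9: 72 xor 17 = 65
byte 10: 24 xor 04 = 20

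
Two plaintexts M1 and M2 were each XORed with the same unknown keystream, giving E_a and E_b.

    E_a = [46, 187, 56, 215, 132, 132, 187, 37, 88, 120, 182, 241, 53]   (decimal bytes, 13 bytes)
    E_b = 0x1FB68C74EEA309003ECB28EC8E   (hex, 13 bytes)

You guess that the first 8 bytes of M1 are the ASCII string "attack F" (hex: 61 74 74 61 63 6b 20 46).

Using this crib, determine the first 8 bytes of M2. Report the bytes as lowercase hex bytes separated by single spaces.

50 79 c0 c2 09 4c 92 63

First, E_a ⊕ E_b = (M1 ⊕ K) ⊕ (M2 ⊕ K) = M1 ⊕ M2, so the key drops out. Then M2 = (M1 ⊕ M2) ⊕ M1 over the first 8 bytes.
byte 0: (2e ⊕ 1f) ⊕ 61 = 31 ⊕ 61 = 50
byte 1: (bb ⊕ b6) ⊕ 74 = 0d ⊕ 74 = 79
byte 2: (38 ⊕ 8c) ⊕ 74 = b4 ⊕ 74 = c0
byte 3: (d7 ⊕ 74) ⊕ 61 = a3 ⊕ 61 = c2
byte 4: (84 ⊕ ee) ⊕ 63 = 6a ⊕ 63 = 09
byte 5: (84 ⊕ a3) ⊕ 6b = 27 ⊕ 6b = 4c
byte 6: (bb ⊕ 09) ⊕ 20 = b2 ⊕ 20 = 92
byte 7: (25 ⊕ 00) ⊕ 46 = 25 ⊕ 46 = 63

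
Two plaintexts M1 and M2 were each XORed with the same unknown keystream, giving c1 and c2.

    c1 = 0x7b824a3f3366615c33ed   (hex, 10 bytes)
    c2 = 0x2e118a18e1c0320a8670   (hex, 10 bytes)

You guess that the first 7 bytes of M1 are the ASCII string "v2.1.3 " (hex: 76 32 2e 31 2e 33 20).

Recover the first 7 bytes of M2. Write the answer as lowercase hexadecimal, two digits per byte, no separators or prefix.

23a1ee16fc9573

First, c1 ⊕ c2 = (M1 ⊕ K) ⊕ (M2 ⊕ K) = M1 ⊕ M2, so the key drops out. Then M2 = (M1 ⊕ M2) ⊕ M1 over the first 7 bytes.
byte 0: (7b ⊕ 2e) ⊕ 76 = 55 ⊕ 76 = 23
byte 1: (82 ⊕ 11) ⊕ 32 = 93 ⊕ 32 = a1
byte 2: (4a ⊕ 8a) ⊕ 2e = c0 ⊕ 2e = ee
byte 3: (3f ⊕ 18) ⊕ 31 = 27 ⊕ 31 = 16
byte 4: (33 ⊕ e1) ⊕ 2e = d2 ⊕ 2e = fc
byte 5: (66 ⊕ c0) ⊕ 33 = a6 ⊕ 33 = 95
byte 6: (61 ⊕ 32) ⊕ 20 = 53 ⊕ 20 = 73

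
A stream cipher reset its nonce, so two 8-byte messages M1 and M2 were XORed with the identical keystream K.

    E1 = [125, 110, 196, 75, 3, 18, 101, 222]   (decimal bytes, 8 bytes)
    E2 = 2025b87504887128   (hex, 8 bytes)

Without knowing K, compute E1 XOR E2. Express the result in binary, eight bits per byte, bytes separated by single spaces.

01011101 01001011 01111100 00111110 00000111 10011010 00010100 11110110

E1 ⊕ E2 = (M1 ⊕ K) ⊕ (M2 ⊕ K) = M1 ⊕ M2 — the shared key cancels under XOR.
7d ⊕ 20 = 5d
6e ⊕ 25 = 4b
c4 ⊕ b8 = 7c
4b ⊕ 75 = 3e
03 ⊕ 04 = 07
12 ⊕ 88 = 9a
65 ⊕ 71 = 14
de ⊕ 28 = f6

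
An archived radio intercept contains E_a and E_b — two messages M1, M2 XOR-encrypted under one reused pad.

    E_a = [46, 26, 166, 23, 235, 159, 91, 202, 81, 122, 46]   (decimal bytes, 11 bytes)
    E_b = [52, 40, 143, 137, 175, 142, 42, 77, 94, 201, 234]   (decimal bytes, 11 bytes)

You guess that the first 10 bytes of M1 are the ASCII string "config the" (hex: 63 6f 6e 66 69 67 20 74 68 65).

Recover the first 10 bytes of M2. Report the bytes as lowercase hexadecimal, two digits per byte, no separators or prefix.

795d47f82d7651f367d6

First, E_a ⊕ E_b = (M1 ⊕ K) ⊕ (M2 ⊕ K) = M1 ⊕ M2, so the key drops out. Then M2 = (M1 ⊕ M2) ⊕ M1 over the first 10 bytes.
byte 0: (2e XOR 34) XOR 63 = 1a XOR 63 = 79
byte 1: (1a XOR 28) XOR 6f = 32 XOR 6f = 5d
byte 2: (a6 XOR 8f) XOR 6e = 29 XOR 6e = 47
byte 3: (17 XOR 89) XOR 66 = 9e XOR 66 = f8
byte 4: (eb XOR af) XOR 69 = 44 XOR 69 = 2d
byte 5: (9f XOR 8e) XOR 67 = 11 XOR 67 = 76
byte 6: (5b XOR 2a) XOR 20 = 71 XOR 20 = 51
byte 7: (ca XOR 4d) XOR 74 = 87 XOR 74 = f3
byte 8: (51 XOR 5e) XOR 68 = 0f XOR 68 = 67
byte 9: (7a XOR c9) XOR 65 = b3 XOR 65 = d6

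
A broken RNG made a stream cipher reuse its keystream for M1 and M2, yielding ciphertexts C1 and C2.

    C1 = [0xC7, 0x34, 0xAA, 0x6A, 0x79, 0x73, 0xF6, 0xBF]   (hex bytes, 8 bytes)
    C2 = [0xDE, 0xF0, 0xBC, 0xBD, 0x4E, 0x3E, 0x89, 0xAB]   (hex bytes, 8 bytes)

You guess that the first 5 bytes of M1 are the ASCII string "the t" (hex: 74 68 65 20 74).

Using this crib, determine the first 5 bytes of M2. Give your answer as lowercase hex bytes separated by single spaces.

First, C1 ⊕ C2 = (M1 ⊕ K) ⊕ (M2 ⊕ K) = M1 ⊕ M2, so the key drops out. Then M2 = (M1 ⊕ M2) ⊕ M1 over the first 5 bytes.
byte 0: (c7 ⊕ de) ⊕ 74 = 19 ⊕ 74 = 6d
byte 1: (34 ⊕ f0) ⊕ 68 = c4 ⊕ 68 = ac
byte 2: (aa ⊕ bc) ⊕ 65 = 16 ⊕ 65 = 73
byte 3: (6a ⊕ bd) ⊕ 20 = d7 ⊕ 20 = f7
byte 4: (79 ⊕ 4e) ⊕ 74 = 37 ⊕ 74 = 43

6d ac 73 f7 43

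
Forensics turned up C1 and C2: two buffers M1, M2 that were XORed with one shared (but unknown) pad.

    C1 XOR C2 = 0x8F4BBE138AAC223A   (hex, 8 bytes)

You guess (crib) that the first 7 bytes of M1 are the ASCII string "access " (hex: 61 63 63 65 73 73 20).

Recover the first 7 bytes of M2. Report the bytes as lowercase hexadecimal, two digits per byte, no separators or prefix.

ee28dd76f9df02

Since C1 ⊕ C2 = M1 ⊕ M2, XORing with the guessed M1 bytes yields the corresponding M2 bytes: M2 = (C1 ⊕ C2) ⊕ M1.
8f XOR 61 = ee
4b XOR 63 = 28
be XOR 63 = dd
13 XOR 65 = 76
8a XOR 73 = f9
ac XOR 73 = df
22 XOR 20 = 02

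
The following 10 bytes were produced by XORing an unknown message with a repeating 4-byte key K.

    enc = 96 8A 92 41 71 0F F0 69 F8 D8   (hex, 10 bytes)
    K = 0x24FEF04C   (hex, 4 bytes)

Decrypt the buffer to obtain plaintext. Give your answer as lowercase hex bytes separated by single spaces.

The 4-byte key repeats, so the effective keystream is 24 fe f0 4c 24 fe f0 4c 24 fe.
byte 0: 96 XOR 24 = b2
byte 1: 8a XOR fe = 74
byte 2: 92 XOR f0 = 62
byte 3: 41 XOR 4c = 0d
byte 4: 71 XOR 24 = 55
byte 5: 0f XOR fe = f1
byte 6: f0 XOR f0 = 00
byte 7: 69 XOR 4c = 25
byte 8: f8 XOR 24 = dc
byte 9: d8 XOR fe = 26

b2 74 62 0d 55 f1 00 25 dc 26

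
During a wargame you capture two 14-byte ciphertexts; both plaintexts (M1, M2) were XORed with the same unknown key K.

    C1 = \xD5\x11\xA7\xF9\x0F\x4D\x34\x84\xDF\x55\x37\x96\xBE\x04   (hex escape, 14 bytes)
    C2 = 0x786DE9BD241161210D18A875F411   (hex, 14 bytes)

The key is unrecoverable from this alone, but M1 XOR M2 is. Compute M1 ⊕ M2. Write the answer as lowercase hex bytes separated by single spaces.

C1 ⊕ C2 = (M1 ⊕ K) ⊕ (M2 ⊕ K) = M1 ⊕ M2 — the shared key cancels under XOR.
d5 XOR 78 = ad
11 XOR 6d = 7c
a7 XOR e9 = 4e
f9 XOR bd = 44
0f XOR 24 = 2b
4d XOR 11 = 5c
34 XOR 61 = 55
84 XOR 21 = a5
df XOR 0d = d2
55 XOR 18 = 4d
37 XOR a8 = 9f
96 XOR 75 = e3
be XOR f4 = 4a
04 XOR 11 = 15

ad 7c 4e 44 2b 5c 55 a5 d2 4d 9f e3 4a 15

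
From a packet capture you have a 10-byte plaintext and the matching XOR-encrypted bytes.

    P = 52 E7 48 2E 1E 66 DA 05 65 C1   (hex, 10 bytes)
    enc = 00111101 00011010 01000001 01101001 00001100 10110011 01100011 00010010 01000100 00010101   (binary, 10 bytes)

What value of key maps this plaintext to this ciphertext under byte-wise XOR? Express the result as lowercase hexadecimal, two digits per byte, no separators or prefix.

Since enc = P ⊕ key, XORing both sides with P gives key = P ⊕ enc.
byte 0: 01010010 XOR 00111101 = 01101111
byte 1: 11100111 XOR 00011010 = 11111101
byte 2: 01001000 XOR 01000001 = 00001001
byte 3: 00101110 XOR 01101001 = 01000111
byte 4: 00011110 XOR 00001100 = 00010010
byte 5: 01100110 XOR 10110011 = 11010101
byte 6: 11011010 XOR 01100011 = 10111001
byte 7: 00000101 XOR 00010010 = 00010111
byte 8: 01100101 XOR 01000100 = 00100001
byte 9: 11000001 XOR 00010101 = 11010100

6ffd094712d5b91721d4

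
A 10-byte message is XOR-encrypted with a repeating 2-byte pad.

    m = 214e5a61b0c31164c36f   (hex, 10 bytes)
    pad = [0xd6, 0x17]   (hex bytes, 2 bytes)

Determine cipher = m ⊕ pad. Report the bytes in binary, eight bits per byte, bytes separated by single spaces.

The 2-byte key repeats, so the effective keystream is d6 17 d6 17 d6 17 d6 17 d6 17.
byte 0: 21 ^ d6 = f7
byte 1: 4e ^ 17 = 59
byte 2: 5a ^ d6 = 8c
byte 3: 61 ^ 17 = 76
byte 4: b0 ^ d6 = 66
byte 5: c3 ^ 17 = d4
byte 6: 11 ^ d6 = c7
byte 7: 64 ^ 17 = 73
byte 8: c3 ^ d6 = 15
byte 9: 6f ^ 17 = 78

11110111 01011001 10001100 01110110 01100110 11010100 11000111 01110011 00010101 01111000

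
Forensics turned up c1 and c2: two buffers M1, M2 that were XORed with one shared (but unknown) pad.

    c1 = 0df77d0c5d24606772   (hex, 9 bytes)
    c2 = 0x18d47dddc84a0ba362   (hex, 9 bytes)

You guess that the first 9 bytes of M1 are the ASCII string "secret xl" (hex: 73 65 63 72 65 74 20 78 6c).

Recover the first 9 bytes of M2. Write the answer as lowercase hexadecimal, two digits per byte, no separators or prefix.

First, c1 ⊕ c2 = (M1 ⊕ K) ⊕ (M2 ⊕ K) = M1 ⊕ M2, so the key drops out. Then M2 = (M1 ⊕ M2) ⊕ M1 over the first 9 bytes.
byte 0: (0d ^ 18) ^ 73 = 15 ^ 73 = 66
byte 1: (f7 ^ d4) ^ 65 = 23 ^ 65 = 46
byte 2: (7d ^ 7d) ^ 63 = 00 ^ 63 = 63
byte 3: (0c ^ dd) ^ 72 = d1 ^ 72 = a3
byte 4: (5d ^ c8) ^ 65 = 95 ^ 65 = f0
byte 5: (24 ^ 4a) ^ 74 = 6e ^ 74 = 1a
byte 6: (60 ^ 0b) ^ 20 = 6b ^ 20 = 4b
byte 7: (67 ^ a3) ^ 78 = c4 ^ 78 = bc
byte 8: (72 ^ 62) ^ 6c = 10 ^ 6c = 7c

664663a3f01a4bbc7c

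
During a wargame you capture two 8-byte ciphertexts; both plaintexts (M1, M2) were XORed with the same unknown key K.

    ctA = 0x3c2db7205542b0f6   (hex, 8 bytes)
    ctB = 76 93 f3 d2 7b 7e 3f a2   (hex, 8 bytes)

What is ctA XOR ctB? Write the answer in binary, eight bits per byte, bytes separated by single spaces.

01001010 10111110 01000100 11110010 00101110 00111100 10001111 01010100

ctA ⊕ ctB = (M1 ⊕ K) ⊕ (M2 ⊕ K) = M1 ⊕ M2 — the shared key cancels under XOR.
3c ⊕ 76 = 4a
2d ⊕ 93 = be
b7 ⊕ f3 = 44
20 ⊕ d2 = f2
55 ⊕ 7b = 2e
42 ⊕ 7e = 3c
b0 ⊕ 3f = 8f
f6 ⊕ a2 = 54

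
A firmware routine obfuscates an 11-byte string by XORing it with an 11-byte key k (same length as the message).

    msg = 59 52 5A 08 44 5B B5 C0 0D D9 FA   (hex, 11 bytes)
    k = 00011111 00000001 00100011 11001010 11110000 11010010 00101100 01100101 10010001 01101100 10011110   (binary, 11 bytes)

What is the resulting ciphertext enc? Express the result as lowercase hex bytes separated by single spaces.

46 53 79 c2 b4 89 99 a5 9c b5 64

XOR is its own inverse, so applying the key byte-wise gives the result directly.
01011001 ^ 00011111 = 01000110
01010010 ^ 00000001 = 01010011
01011010 ^ 00100011 = 01111001
00001000 ^ 11001010 = 11000010
01000100 ^ 11110000 = 10110100
01011011 ^ 11010010 = 10001001
10110101 ^ 00101100 = 10011001
11000000 ^ 01100101 = 10100101
00001101 ^ 10010001 = 10011100
11011001 ^ 01101100 = 10110101
11111010 ^ 10011110 = 01100100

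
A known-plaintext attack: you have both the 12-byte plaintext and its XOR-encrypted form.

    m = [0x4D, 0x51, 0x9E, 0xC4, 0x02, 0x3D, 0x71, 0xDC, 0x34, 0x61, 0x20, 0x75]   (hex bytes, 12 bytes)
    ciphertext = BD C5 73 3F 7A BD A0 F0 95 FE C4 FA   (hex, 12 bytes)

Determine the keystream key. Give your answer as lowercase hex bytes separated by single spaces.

Since ciphertext = m ⊕ key, XORing both sides with m gives key = m ⊕ ciphertext.
01001101 xor 10111101 = 11110000
01010001 xor 11000101 = 10010100
10011110 xor 01110011 = 11101101
11000100 xor 00111111 = 11111011
00000010 xor 01111010 = 01111000
00111101 xor 10111101 = 10000000
01110001 xor 10100000 = 11010001
11011100 xor 11110000 = 00101100
00110100 xor 10010101 = 10100001
01100001 xor 11111110 = 10011111
00100000 xor 11000100 = 11100100
01110101 xor 11111010 = 10001111

f0 94 ed fb 78 80 d1 2c a1 9f e4 8f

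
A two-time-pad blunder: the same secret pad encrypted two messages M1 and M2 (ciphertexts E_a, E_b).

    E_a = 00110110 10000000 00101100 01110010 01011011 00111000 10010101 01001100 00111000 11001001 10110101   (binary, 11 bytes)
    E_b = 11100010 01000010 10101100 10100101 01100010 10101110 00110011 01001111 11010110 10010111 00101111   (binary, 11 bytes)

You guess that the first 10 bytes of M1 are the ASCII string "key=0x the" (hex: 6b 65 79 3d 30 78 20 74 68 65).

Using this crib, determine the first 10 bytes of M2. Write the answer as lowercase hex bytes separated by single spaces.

First, E_a ⊕ E_b = (M1 ⊕ K) ⊕ (M2 ⊕ K) = M1 ⊕ M2, so the key drops out. Then M2 = (M1 ⊕ M2) ⊕ M1 over the first 10 bytes.
byte 0: (36 ^ e2) ^ 6b = d4 ^ 6b = bf
byte 1: (80 ^ 42) ^ 65 = c2 ^ 65 = a7
byte 2: (2c ^ ac) ^ 79 = 80 ^ 79 = f9
byte 3: (72 ^ a5) ^ 3d = d7 ^ 3d = ea
byte 4: (5b ^ 62) ^ 30 = 39 ^ 30 = 09
byte 5: (38 ^ ae) ^ 78 = 96 ^ 78 = ee
byte 6: (95 ^ 33) ^ 20 = a6 ^ 20 = 86
byte 7: (4c ^ 4f) ^ 74 = 03 ^ 74 = 77
byte 8: (38 ^ d6) ^ 68 = ee ^ 68 = 86
byte 9: (c9 ^ 97) ^ 65 = 5e ^ 65 = 3b

bf a7 f9 ea 09 ee 86 77 86 3b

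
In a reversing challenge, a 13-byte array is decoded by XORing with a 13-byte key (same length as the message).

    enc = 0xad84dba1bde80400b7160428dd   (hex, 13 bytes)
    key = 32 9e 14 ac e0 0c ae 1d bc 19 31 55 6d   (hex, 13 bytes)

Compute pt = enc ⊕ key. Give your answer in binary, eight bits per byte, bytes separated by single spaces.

ad ⊕ 32 = 9f
84 ⊕ 9e = 1a
db ⊕ 14 = cf
a1 ⊕ ac = 0d
bd ⊕ e0 = 5d
e8 ⊕ 0c = e4
04 ⊕ ae = aa
00 ⊕ 1d = 1d
b7 ⊕ bc = 0b
16 ⊕ 19 = 0f
04 ⊕ 31 = 35
28 ⊕ 55 = 7d
dd ⊕ 6d = b0

10011111 00011010 11001111 00001101 01011101 11100100 10101010 00011101 00001011 00001111 00110101 01111101 10110000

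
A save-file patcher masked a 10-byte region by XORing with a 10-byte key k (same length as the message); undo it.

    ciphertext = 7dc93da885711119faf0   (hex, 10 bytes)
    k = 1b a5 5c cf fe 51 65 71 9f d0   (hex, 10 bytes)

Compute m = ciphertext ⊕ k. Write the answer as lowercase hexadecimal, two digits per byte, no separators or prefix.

125 xor  27 = 102
201 xor 165 = 108
 61 xor  92 =  97
168 xor 207 = 103
133 xor 254 = 123
113 xor  81 =  32
 17 xor 101 = 116
 25 xor 113 = 104
250 xor 159 = 101
240 xor 208 =  32

666c61677b2074686520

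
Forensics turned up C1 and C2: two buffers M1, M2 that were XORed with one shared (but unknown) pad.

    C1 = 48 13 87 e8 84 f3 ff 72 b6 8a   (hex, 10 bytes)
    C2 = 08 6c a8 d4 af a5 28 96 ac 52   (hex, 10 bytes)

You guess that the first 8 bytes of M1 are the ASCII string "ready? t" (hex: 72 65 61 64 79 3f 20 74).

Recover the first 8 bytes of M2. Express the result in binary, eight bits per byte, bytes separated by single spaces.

00110010 00011010 01001110 01011000 01010010 01101001 11110111 10010000

First, C1 ⊕ C2 = (M1 ⊕ K) ⊕ (M2 ⊕ K) = M1 ⊕ M2, so the key drops out. Then M2 = (M1 ⊕ M2) ⊕ M1 over the first 8 bytes.
byte 0: (48 ⊕ 08) ⊕ 72 = 40 ⊕ 72 = 32
byte 1: (13 ⊕ 6c) ⊕ 65 = 7f ⊕ 65 = 1a
byte 2: (87 ⊕ a8) ⊕ 61 = 2f ⊕ 61 = 4e
byte 3: (e8 ⊕ d4) ⊕ 64 = 3c ⊕ 64 = 58
byte 4: (84 ⊕ af) ⊕ 79 = 2b ⊕ 79 = 52
byte 5: (f3 ⊕ a5) ⊕ 3f = 56 ⊕ 3f = 69
byte 6: (ff ⊕ 28) ⊕ 20 = d7 ⊕ 20 = f7
byte 7: (72 ⊕ 96) ⊕ 74 = e4 ⊕ 74 = 90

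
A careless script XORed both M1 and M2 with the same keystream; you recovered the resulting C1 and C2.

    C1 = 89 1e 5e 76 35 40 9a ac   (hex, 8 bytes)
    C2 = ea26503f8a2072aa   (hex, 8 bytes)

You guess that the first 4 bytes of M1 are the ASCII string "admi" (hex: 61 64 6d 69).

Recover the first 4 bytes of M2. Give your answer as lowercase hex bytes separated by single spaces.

02 5c 63 20

First, C1 ⊕ C2 = (M1 ⊕ K) ⊕ (M2 ⊕ K) = M1 ⊕ M2, so the key drops out. Then M2 = (M1 ⊕ M2) ⊕ M1 over the first 4 bytes.
byte 0: (89 XOR ea) XOR 61 = 63 XOR 61 = 02
byte 1: (1e XOR 26) XOR 64 = 38 XOR 64 = 5c
byte 2: (5e XOR 50) XOR 6d = 0e XOR 6d = 63
byte 3: (76 XOR 3f) XOR 69 = 49 XOR 69 = 20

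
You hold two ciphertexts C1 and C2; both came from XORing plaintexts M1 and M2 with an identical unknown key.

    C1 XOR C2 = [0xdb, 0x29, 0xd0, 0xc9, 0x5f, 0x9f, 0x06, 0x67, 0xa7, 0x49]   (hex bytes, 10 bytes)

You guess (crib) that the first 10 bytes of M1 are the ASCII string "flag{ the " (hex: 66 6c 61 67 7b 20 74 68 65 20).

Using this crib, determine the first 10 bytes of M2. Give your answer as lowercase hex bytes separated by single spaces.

bd 45 b1 ae 24 bf 72 0f c2 69

Since C1 ⊕ C2 = M1 ⊕ M2, XORing with the guessed M1 bytes yields the corresponding M2 bytes: M2 = (C1 ⊕ C2) ⊕ M1.
11011011 ⊕ 01100110 = 10111101
00101001 ⊕ 01101100 = 01000101
11010000 ⊕ 01100001 = 10110001
11001001 ⊕ 01100111 = 10101110
01011111 ⊕ 01111011 = 00100100
10011111 ⊕ 00100000 = 10111111
00000110 ⊕ 01110100 = 01110010
01100111 ⊕ 01101000 = 00001111
10100111 ⊕ 01100101 = 11000010
01001001 ⊕ 00100000 = 01101001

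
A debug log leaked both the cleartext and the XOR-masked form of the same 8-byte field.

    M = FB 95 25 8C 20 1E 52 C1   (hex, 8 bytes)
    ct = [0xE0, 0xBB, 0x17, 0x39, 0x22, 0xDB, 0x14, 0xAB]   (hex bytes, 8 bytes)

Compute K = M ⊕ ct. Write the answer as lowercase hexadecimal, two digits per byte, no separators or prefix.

Since ct = M ⊕ K, XORing both sides with M gives K = M ⊕ ct.
byte 0: fb ⊕ e0 = 1b
byte 1: 95 ⊕ bb = 2e
byte 2: 25 ⊕ 17 = 32
byte 3: 8c ⊕ 39 = b5
byte 4: 20 ⊕ 22 = 02
byte 5: 1e ⊕ db = c5
byte 6: 52 ⊕ 14 = 46
byte 7: c1 ⊕ ab = 6a

1b2e32b502c5466a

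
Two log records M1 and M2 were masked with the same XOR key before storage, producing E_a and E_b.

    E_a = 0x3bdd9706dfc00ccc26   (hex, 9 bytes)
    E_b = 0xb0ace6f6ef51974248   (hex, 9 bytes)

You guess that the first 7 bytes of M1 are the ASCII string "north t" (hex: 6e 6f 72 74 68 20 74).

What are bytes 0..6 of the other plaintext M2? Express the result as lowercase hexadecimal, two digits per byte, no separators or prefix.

e51e038458b1ef

First, E_a ⊕ E_b = (M1 ⊕ K) ⊕ (M2 ⊕ K) = M1 ⊕ M2, so the key drops out. Then M2 = (M1 ⊕ M2) ⊕ M1 over the first 7 bytes.
byte 0: (3b xor b0) xor 6e = 8b xor 6e = e5
byte 1: (dd xor ac) xor 6f = 71 xor 6f = 1e
byte 2: (97 xor e6) xor 72 = 71 xor 72 = 03
byte 3: (06 xor f6) xor 74 = f0 xor 74 = 84
byte 4: (df xor ef) xor 68 = 30 xor 68 = 58
byte 5: (c0 xor 51) xor 20 = 91 xor 20 = b1
byte 6: (0c xor 97) xor 74 = 9b xor 74 = ef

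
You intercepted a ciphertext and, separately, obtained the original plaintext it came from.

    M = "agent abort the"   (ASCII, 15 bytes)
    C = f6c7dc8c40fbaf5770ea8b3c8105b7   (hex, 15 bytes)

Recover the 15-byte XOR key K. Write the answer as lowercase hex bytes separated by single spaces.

Since C = M ⊕ K, XORing both sides with M gives K = M ⊕ C.
01100001 ^ 11110110 = 10010111
01100111 ^ 11000111 = 10100000
01100101 ^ 11011100 = 10111001
01101110 ^ 10001100 = 11100010
01110100 ^ 01000000 = 00110100
00100000 ^ 11111011 = 11011011
01100001 ^ 10101111 = 11001110
01100010 ^ 01010111 = 00110101
01101111 ^ 01110000 = 00011111
01110010 ^ 11101010 = 10011000
01110100 ^ 10001011 = 11111111
00100000 ^ 00111100 = 00011100
01110100 ^ 10000001 = 11110101
01101000 ^ 00000101 = 01101101
01100101 ^ 10110111 = 11010010

97 a0 b9 e2 34 db ce 35 1f 98 ff 1c f5 6d d2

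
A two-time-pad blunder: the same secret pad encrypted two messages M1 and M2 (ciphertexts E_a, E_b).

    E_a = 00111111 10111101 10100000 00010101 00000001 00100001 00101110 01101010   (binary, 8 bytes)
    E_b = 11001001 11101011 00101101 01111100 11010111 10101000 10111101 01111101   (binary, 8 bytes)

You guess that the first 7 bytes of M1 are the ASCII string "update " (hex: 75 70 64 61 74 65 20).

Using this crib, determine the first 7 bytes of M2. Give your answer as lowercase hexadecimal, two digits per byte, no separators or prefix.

8326e908a2ecb3

First, E_a ⊕ E_b = (M1 ⊕ K) ⊕ (M2 ⊕ K) = M1 ⊕ M2, so the key drops out. Then M2 = (M1 ⊕ M2) ⊕ M1 over the first 7 bytes.
byte 0: (3f ^ c9) ^ 75 = f6 ^ 75 = 83
byte 1: (bd ^ eb) ^ 70 = 56 ^ 70 = 26
byte 2: (a0 ^ 2d) ^ 64 = 8d ^ 64 = e9
byte 3: (15 ^ 7c) ^ 61 = 69 ^ 61 = 08
byte 4: (01 ^ d7) ^ 74 = d6 ^ 74 = a2
byte 5: (21 ^ a8) ^ 65 = 89 ^ 65 = ec
byte 6: (2e ^ bd) ^ 20 = 93 ^ 20 = b3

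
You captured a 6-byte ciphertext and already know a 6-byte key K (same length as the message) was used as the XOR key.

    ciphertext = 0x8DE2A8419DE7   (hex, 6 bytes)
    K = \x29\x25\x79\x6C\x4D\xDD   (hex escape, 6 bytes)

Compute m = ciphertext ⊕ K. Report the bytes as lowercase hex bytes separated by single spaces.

a4 c7 d1 2d d0 3a

XOR is its own inverse, so applying the key byte-wise gives the result directly.
8d ⊕ 29 = a4
e2 ⊕ 25 = c7
a8 ⊕ 79 = d1
41 ⊕ 6c = 2d
9d ⊕ 4d = d0
e7 ⊕ dd = 3a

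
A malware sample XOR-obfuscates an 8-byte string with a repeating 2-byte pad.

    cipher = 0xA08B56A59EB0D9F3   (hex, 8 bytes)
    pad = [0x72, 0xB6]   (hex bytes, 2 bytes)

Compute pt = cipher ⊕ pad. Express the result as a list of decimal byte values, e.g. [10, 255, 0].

The 2-byte key repeats, so the effective keystream is 72 b6 72 b6 72 b6 72 b6.
byte 0: a0 XOR 72 = d2
byte 1: 8b XOR b6 = 3d
byte 2: 56 XOR 72 = 24
byte 3: a5 XOR b6 = 13
byte 4: 9e XOR 72 = ec
byte 5: b0 XOR b6 = 06
byte 6: d9 XOR 72 = ab
byte 7: f3 XOR b6 = 45

[210, 61, 36, 19, 236, 6, 171, 69]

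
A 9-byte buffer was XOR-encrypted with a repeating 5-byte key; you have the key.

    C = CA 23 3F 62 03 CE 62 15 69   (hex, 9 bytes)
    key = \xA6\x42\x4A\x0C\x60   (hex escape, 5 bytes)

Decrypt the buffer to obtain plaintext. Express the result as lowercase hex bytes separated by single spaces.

6c 61 75 6e 63 68 20 5f 65

The 5-byte key repeats, so the effective keystream is a6 42 4a 0c 60 a6 42 4a 0c.
byte 0: ca xor a6 = 6c
byte 1: 23 xor 42 = 61
byte 2: 3f xor 4a = 75
byte 3: 62 xor 0c = 6e
byte 4: 03 xor 60 = 63
byte 5: ce xor a6 = 68
byte 6: 62 xor 42 = 20
byte 7: 15 xor 4a = 5f
byte 8: 69 xor 0c = 65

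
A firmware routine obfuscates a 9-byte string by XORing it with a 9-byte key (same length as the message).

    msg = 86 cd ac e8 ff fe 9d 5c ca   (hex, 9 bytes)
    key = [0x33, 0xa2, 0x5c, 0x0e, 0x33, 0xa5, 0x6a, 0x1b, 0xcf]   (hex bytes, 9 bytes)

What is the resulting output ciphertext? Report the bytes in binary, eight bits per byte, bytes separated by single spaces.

10110101 01101111 11110000 11100110 11001100 01011011 11110111 01000111 00000101

10000110 ⊕ 00110011 = 10110101
11001101 ⊕ 10100010 = 01101111
10101100 ⊕ 01011100 = 11110000
11101000 ⊕ 00001110 = 11100110
11111111 ⊕ 00110011 = 11001100
11111110 ⊕ 10100101 = 01011011
10011101 ⊕ 01101010 = 11110111
01011100 ⊕ 00011011 = 01000111
11001010 ⊕ 11001111 = 00000101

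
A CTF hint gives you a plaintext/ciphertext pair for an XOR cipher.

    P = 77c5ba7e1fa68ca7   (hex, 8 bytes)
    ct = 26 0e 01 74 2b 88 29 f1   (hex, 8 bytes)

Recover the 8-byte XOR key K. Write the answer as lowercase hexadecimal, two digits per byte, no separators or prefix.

Since ct = P ⊕ K, XORing both sides with P gives K = P ⊕ ct.
01110111 XOR 00100110 = 01010001
11000101 XOR 00001110 = 11001011
10111010 XOR 00000001 = 10111011
01111110 XOR 01110100 = 00001010
00011111 XOR 00101011 = 00110100
10100110 XOR 10001000 = 00101110
10001100 XOR 00101001 = 10100101
10100111 XOR 11110001 = 01010110

51cbbb0a342ea556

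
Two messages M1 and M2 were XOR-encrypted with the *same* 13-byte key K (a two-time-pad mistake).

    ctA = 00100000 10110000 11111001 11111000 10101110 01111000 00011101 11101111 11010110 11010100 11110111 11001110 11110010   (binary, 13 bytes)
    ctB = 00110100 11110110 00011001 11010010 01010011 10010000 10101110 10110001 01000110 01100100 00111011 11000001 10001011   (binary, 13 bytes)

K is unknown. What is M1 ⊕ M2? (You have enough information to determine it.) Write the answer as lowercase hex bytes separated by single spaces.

ctA ⊕ ctB = (M1 ⊕ K) ⊕ (M2 ⊕ K) = M1 ⊕ M2 — the shared key cancels under XOR.
byte 0:  32 XOR  52 =  20
byte 1: 176 XOR 246 =  70
byte 2: 249 XOR  25 = 224
byte 3: 248 XOR 210 =  42
byte 4: 174 XOR  83 = 253
byte 5: 120 XOR 144 = 232
byte 6:  29 XOR 174 = 179
byte 7: 239 XOR 177 =  94
byte 8: 214 XOR  70 = 144
byte 9: 212 XOR 100 = 176
byte 10: 247 XOR  59 = 204
byte 11: 206 XOR 193 =  15
byte 12: 242 XOR 139 = 121

14 46 e0 2a fd e8 b3 5e 90 b0 cc 0f 79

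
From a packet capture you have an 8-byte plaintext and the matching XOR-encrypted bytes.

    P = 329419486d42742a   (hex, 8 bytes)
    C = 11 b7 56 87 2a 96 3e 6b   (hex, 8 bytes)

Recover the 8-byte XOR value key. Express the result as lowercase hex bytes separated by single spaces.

23 23 4f cf 47 d4 4a 41

Since C = P ⊕ key, XORing both sides with P gives key = P ⊕ C.
 50 xor  17 =  35
148 xor 183 =  35
 25 xor  86 =  79
 72 xor 135 = 207
109 xor  42 =  71
 66 xor 150 = 212
116 xor  62 =  74
 42 xor 107 =  65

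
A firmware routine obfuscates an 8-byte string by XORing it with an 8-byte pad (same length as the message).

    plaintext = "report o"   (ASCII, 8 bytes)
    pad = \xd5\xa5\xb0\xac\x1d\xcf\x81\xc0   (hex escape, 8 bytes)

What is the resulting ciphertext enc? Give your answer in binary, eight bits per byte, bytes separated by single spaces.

114 ⊕ 213 = 167
101 ⊕ 165 = 192
112 ⊕ 176 = 192
111 ⊕ 172 = 195
114 ⊕  29 = 111
116 ⊕ 207 = 187
 32 ⊕ 129 = 161
111 ⊕ 192 = 175

10100111 11000000 11000000 11000011 01101111 10111011 10100001 10101111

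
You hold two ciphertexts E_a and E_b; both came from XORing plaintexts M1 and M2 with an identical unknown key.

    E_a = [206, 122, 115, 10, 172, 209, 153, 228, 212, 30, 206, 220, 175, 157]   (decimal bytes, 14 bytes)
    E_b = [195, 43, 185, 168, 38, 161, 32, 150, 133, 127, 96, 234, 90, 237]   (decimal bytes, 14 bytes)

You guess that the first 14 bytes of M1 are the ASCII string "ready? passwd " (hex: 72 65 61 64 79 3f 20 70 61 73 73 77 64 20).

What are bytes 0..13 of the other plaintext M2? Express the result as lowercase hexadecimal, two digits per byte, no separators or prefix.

First, E_a ⊕ E_b = (M1 ⊕ K) ⊕ (M2 ⊕ K) = M1 ⊕ M2, so the key drops out. Then M2 = (M1 ⊕ M2) ⊕ M1 over the first 14 bytes.
byte 0: (ce xor c3) xor 72 = 0d xor 72 = 7f
byte 1: (7a xor 2b) xor 65 = 51 xor 65 = 34
byte 2: (73 xor b9) xor 61 = ca xor 61 = ab
byte 3: (0a xor a8) xor 64 = a2 xor 64 = c6
byte 4: (ac xor 26) xor 79 = 8a xor 79 = f3
byte 5: (d1 xor a1) xor 3f = 70 xor 3f = 4f
byte 6: (99 xor 20) xor 20 = b9 xor 20 = 99
byte 7: (e4 xor 96) xor 70 = 72 xor 70 = 02
byte 8: (d4 xor 85) xor 61 = 51 xor 61 = 30
byte 9: (1e xor 7f) xor 73 = 61 xor 73 = 12
byte 10: (ce xor 60) xor 73 = ae xor 73 = dd
byte 11: (dc xor ea) xor 77 = 36 xor 77 = 41
byte 12: (af xor 5a) xor 64 = f5 xor 64 = 91
byte 13: (9d xor ed) xor 20 = 70 xor 20 = 50

7f34abc6f34f99023012dd419150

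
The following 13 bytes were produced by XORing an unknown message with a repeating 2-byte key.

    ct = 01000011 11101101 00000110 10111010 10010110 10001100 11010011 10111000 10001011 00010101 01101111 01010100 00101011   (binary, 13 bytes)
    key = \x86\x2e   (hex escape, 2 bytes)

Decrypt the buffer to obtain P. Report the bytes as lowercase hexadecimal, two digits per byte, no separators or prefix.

c5c3809410a255960d3be97aad

The 2-byte key repeats, so the effective keystream is 86 2e 86 2e 86 2e 86 2e 86 2e 86 2e 86.
byte 0: 01000011 xor 10000110 = 11000101
byte 1: 11101101 xor 00101110 = 11000011
byte 2: 00000110 xor 10000110 = 10000000
byte 3: 10111010 xor 00101110 = 10010100
byte 4: 10010110 xor 10000110 = 00010000
byte 5: 10001100 xor 00101110 = 10100010
byte 6: 11010011 xor 10000110 = 01010101
byte 7: 10111000 xor 00101110 = 10010110
byte 8: 10001011 xor 10000110 = 00001101
byte 9: 00010101 xor 00101110 = 00111011
byte 10: 01101111 xor 10000110 = 11101001
byte 11: 01010100 xor 00101110 = 01111010
byte 12: 00101011 xor 10000110 = 10101101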